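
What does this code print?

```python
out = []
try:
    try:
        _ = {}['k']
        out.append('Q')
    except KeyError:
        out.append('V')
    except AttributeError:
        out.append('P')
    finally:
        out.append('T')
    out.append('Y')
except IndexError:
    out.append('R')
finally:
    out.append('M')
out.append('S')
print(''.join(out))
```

Execution trace: 'V' (inner except KeyError) → 'T' (inner finally) → 'Y' (try body, no exception) → 'M' (finally) → 'S' (after the try/except). Output: VTYMS

Answer: VTYMS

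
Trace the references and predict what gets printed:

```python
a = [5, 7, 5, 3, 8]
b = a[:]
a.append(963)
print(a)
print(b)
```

Key concept: slice [:] creates copy.
Step by step:
`a = [5, 7, 5, 3, 8]` → a = [5, 7, 5, 3, 8]
`b = a[:]` → b = [5, 7, 5, 3, 8]
`a.append(963)` → a = [5, 7, 5, 3, 8, 963]
`print(a)` → prints [5, 7, 5, 3, 8, 963]
`print(b)` → prints [5, 7, 5, 3, 8]

Answer:
[5, 7, 5, 3, 8, 963]
[5, 7, 5, 3, 8]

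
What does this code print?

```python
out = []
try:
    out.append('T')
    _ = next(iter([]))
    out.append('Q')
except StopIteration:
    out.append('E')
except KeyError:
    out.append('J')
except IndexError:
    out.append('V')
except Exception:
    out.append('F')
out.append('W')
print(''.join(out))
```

Execution trace: 'T' (try body) → 'E' (except StopIteration) → 'W' (after the try/except). Output: TEW

Answer: TEW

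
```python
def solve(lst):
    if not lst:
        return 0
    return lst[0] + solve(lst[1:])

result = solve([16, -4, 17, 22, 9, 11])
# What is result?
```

16 + (-4) + 17 + 22 + 9 + 11 + 0 = 71

Answer: 71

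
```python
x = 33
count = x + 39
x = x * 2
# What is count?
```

Trace:
`x = 33` → x = 33
`count = x + 39` → count = 72
`x = x * 2` → x = 66
So count = 72

Answer: 72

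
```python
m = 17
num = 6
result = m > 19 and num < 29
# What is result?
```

Trace:
`m = 17` → m = 17
`num = 6` → num = 6
`result = m > 19 and num < 29` → result = False
So result = False

Answer: False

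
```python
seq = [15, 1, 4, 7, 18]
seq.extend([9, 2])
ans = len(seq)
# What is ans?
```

Trace:
`seq = [15, 1, 4, 7, 18]` → seq = [15, 1, 4, 7, 18]
`seq.extend([9, 2])` → seq = [15, 1, 4, 7, 18, 9, 2]
`ans = len(seq)` → ans = 7
So ans = 7

Answer: 7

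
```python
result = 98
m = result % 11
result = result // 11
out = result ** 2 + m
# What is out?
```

Trace:
`result = 98` → result = 98
`m = result % 11` → m = 10
`result = result // 11` → result = 8
`out = result ** 2 + m` → out = 74
So out = 74

Answer: 74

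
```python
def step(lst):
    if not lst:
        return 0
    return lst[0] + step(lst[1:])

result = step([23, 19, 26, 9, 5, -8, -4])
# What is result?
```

23 + 19 + 26 + 9 + 5 + (-8) + (-4) + 0 = 70

Answer: 70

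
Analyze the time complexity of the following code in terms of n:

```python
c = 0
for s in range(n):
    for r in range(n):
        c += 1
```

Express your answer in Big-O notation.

Each loop level contributes: n × n. Multiplying the contributions gives O(n^2).

Answer: O(n^2)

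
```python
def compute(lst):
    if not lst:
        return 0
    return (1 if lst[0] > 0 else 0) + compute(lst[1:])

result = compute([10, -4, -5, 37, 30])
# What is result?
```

Count of positive elements in [10, -4, -5, 37, 30] = 3

Answer: 3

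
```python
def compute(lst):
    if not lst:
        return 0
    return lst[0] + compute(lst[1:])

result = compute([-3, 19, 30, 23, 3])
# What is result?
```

(-3) + 19 + 30 + 23 + 3 + 0 = 72

Answer: 72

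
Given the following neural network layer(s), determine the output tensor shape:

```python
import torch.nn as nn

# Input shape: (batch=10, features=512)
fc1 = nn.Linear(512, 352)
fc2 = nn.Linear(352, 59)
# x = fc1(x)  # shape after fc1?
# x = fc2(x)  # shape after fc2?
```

Input: (10, 512) -> after fc1: (10, 352) -> Output: (10, 59)

Answer: (10, 59)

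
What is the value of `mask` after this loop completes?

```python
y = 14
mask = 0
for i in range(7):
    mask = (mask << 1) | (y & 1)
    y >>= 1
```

Reverse lowest 7 bits of 14
`mask` takes the values: 0 → 1 → 3 → 7 → 14 → 28 → 56

Answer: 56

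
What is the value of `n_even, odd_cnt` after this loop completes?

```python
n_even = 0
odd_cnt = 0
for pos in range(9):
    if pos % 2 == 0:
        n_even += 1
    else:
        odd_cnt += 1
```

Count evens and odds in range(9)
`n_even, odd_cnt` takes the values: (0, 0) → (1, 0) → (1, 1) → (2, 1) → (2, 2) → (3, 2) → (3, 3) → (4, 3) → (4, 4) → (5, 4)

Answer: 5, 4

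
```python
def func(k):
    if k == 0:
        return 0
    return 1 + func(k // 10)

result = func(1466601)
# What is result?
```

Count of digits of 1466601: 7

Answer: 7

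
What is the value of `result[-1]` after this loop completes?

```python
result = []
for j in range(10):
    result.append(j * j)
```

Last element of squares 0 to 9
`result` takes the values: [] → [0] → [0, 1] → [0, 1, 4] → [0, 1, 4, 9] → [0, 1, 4, 9, 16] → [0, 1, 4, 9, 16, 25] → [0, 1, 4, 9, 16, 25, 36] → [0, 1, 4, 9, 16, 25, 36, 49] → [0, 1, 4, 9, 16, 25, 36, 49, 64] → [0, 1, 4, 9, 16, 25, 36, 49, 64, 81]
So `result[-1]` = 81

Answer: 81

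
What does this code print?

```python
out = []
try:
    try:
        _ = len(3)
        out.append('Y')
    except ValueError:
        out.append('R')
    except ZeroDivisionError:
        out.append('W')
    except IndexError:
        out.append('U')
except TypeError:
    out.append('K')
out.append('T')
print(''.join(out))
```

Execution trace: 'K' (outer except TypeError) → 'T' (after the try/except). Output: KT

Answer: KT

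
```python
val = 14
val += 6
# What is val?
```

Trace:
`val = 14` → val = 14
`val += 6` → val = 20
So val = 20

Answer: 20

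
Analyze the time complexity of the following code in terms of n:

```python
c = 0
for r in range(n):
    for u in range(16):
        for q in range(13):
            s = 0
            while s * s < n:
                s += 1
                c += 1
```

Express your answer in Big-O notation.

Each loop level contributes: n × 1 × 1 × √n. Multiplying the contributions gives O(n√n).

Answer: O(n√n)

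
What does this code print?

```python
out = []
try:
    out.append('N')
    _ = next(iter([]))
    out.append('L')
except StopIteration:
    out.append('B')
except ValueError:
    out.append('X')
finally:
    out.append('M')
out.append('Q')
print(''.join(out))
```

Execution trace: 'N' (try body) → 'B' (except StopIteration) → 'M' (finally) → 'Q' (after the try/except). Output: NBMQ

Answer: NBMQ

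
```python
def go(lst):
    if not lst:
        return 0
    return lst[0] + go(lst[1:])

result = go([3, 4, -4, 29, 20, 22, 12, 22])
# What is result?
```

3 + 4 + (-4) + 29 + 20 + 22 + 12 + 22 + 0 = 108

Answer: 108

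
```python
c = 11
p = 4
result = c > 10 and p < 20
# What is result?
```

Trace:
`c = 11` → c = 11
`p = 4` → p = 4
`result = c > 10 and p < 20` → result = True
So result = True

Answer: True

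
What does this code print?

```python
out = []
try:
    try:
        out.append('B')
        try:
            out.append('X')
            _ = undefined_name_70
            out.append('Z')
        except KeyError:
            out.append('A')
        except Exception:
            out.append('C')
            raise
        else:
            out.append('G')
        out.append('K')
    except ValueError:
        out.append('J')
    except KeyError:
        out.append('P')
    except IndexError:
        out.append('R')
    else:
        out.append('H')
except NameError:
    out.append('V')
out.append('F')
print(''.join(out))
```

Execution trace: 'B' (try body) → 'X' (inner try body) → 'C' (inner except Exception) → 'V' (outer except NameError) → 'F' (after the try/except). Output: BXCVF

Answer: BXCVF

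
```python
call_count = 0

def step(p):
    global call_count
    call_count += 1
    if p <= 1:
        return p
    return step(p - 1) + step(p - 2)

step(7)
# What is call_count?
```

Calls(p) = 1 + Calls(p-1) + Calls(p-2); Calls(0)=Calls(1)=1. For p=7 this gives 41.

Answer: 41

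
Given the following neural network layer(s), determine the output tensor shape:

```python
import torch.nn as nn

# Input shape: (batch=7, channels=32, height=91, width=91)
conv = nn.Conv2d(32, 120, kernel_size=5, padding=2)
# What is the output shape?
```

Input: (7, 32, 91, 91) -> Output: (7, 120, 91, 91)

Answer: (7, 120, 91, 91)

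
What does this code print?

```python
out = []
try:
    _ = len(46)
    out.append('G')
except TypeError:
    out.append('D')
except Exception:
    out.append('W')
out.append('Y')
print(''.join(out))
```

Execution trace: 'D' (except TypeError) → 'Y' (after the try/except). Output: DY

Answer: DY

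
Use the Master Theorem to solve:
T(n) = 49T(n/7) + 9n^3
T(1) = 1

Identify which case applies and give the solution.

a=49, b=7, f(n)=9n^3. log_7(49) = 2. Since c=3 > 2 and the regularity condition holds (49(n/7)^3 = (49/7^3)n^3 with 49/7^3 < 1), Case 3 applies: T(n) = Θ(f(n)) = O(n^3).

Answer: O(n^3) - Case 3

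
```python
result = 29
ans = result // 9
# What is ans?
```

Trace:
`result = 29` → result = 29
`ans = result // 9` → ans = 3
So ans = 3

Answer: 3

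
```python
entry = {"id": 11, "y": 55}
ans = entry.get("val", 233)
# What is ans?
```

Trace:
`entry = {"id": 11, "y": 55}` → entry = {'id': 11, 'y': 55}
`ans = entry.get("val", 233)` → ans = 233
So ans = 233

Answer: 233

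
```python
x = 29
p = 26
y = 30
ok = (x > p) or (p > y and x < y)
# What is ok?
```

Trace:
`x = 29` → x = 29
`p = 26` → p = 26
`y = 30` → y = 30
`ok = (x > p) or (p > y and x < y)` → ok = True
So ok = True

Answer: True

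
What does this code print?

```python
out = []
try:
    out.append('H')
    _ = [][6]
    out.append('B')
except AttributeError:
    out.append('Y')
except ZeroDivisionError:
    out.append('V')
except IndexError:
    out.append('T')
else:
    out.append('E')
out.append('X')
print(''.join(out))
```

Execution trace: 'H' (try body) → 'T' (except IndexError) → 'X' (after the try/except). Output: HTX

Answer: HTX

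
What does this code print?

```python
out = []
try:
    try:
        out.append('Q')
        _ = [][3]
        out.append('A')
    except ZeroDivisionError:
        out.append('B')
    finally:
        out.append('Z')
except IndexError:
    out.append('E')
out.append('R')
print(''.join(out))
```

Execution trace: 'Q' (try body) → 'Z' (finally) → 'E' (outer except IndexError) → 'R' (after the try/except). Output: QZER

Answer: QZER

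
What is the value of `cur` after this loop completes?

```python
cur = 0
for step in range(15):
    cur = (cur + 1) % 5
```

Increment mod 5, 15 times = 0
`cur` takes the values: 0 → 1 → 2 → 3 → 4 → 0 → 1 → 2 → 3 → 4 → 0 → 1 → 2 → 3 → 4 → 0

Answer: 0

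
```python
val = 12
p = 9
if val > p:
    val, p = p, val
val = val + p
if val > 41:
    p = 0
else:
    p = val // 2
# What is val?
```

Trace:
`val = 12` → val = 12
`p = 9` → p = 9
`if val > p: ...` → val > p is True → val = 9; p = 12
`val = val + p` → val = 21
`if val > 41: ...` → val > 41 is False, take else branch → p = 10
So val = 21

Answer: 21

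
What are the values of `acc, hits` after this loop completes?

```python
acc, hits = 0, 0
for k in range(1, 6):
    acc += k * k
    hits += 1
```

Sum of squares and count
`acc, hits` takes the values: (0, 0) → (1, 0) → (1, 1) → (5, 1) → (5, 2) → (14, 2) → (14, 3) → (30, 3) → (30, 4) → (55, 4) → (55, 5)

Answer: 55, 5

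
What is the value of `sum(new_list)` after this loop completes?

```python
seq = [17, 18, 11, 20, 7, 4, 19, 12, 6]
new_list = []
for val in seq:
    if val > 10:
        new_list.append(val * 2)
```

Sum of doubled values > 10
`new_list` takes the values: [] → [34] → [34, 36] → [34, 36, 22] → [34, 36, 22, 40] → [34, 36, 22, 40, 38] → [34, 36, 22, 40, 38, 24]
So `sum(new_list)` = 194

Answer: 194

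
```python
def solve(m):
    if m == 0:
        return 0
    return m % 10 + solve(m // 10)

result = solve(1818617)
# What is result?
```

Sum of digits of 1818617: 7 + 1 + 6 + 8 + 1 + 8 + 1 = 32

Answer: 32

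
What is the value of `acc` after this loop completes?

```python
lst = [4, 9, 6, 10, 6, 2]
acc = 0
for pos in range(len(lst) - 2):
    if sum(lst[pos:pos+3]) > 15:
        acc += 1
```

Count windows with sum > 15
`acc` takes the values: 0 → 1 → 2 → 3 → 4

Answer: 4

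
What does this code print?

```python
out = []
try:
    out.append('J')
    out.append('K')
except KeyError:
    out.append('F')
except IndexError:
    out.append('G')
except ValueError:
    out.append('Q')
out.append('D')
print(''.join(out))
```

Execution trace: 'J' (try body) → 'K' (try body, no exception) → 'D' (after the try/except). Output: JKD

Answer: JKD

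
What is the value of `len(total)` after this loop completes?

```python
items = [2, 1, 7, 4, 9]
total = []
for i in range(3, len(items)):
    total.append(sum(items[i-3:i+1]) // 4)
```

Number of 4-element averages
`total` takes the values: [] → [3] → [3, 5]
So `len(total)` = 2

Answer: 2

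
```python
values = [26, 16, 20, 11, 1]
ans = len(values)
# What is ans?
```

Trace:
`values = [26, 16, 20, 11, 1]` → values = [26, 16, 20, 11, 1]
`ans = len(values)` → ans = 5
So ans = 5

Answer: 5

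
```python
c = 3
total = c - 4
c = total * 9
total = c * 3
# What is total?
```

Trace:
`c = 3` → c = 3
`total = c - 4` → total = -1
`c = total * 9` → c = -9
`total = c * 3` → total = -27
So total = -27

Answer: -27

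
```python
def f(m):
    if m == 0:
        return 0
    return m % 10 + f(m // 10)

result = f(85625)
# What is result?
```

Sum of digits of 85625: 5 + 2 + 6 + 5 + 8 = 26

Answer: 26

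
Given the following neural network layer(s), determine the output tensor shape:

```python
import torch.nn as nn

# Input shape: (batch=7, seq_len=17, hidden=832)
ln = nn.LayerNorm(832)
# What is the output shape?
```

Input: (7, 17, 832) -> Output: (7, 17, 832)

Answer: (7, 17, 832)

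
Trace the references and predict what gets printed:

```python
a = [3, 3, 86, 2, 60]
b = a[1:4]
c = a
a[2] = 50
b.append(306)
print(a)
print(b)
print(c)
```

Key concept: slice vs alias.
Step by step:
`a = [3, 3, 86, 2, 60]` → a = [3, 3, 86, 2, 60]
`b = a[1:4]` → b = [3, 86, 2]
`c = a` → c = [3, 3, 86, 2, 60] (same object as a)
`a[2] = 50` → a = [3, 3, 50, 2, 60] (same object as c); c = [3, 3, 50, 2, 60] (same object as a)
`b.append(306)` → b = [3, 86, 2, 306]
`print(a)` → prints [3, 3, 50, 2, 60]
`print(b)` → prints [3, 86, 2, 306]
`print(c)` → prints [3, 3, 50, 2, 60]

Answer:
[3, 3, 50, 2, 60]
[3, 86, 2, 306]
[3, 3, 50, 2, 60]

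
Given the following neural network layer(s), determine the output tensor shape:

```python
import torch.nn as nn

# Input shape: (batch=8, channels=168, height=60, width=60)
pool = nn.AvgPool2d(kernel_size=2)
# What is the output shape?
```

Input: (8, 168, 60, 60) -> Output: (8, 168, 30, 30)

Answer: (8, 168, 30, 30)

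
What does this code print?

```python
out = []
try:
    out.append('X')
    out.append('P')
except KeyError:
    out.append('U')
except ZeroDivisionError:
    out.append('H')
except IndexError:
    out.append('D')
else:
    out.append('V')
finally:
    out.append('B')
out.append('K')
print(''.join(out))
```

Execution trace: 'X' (try body) → 'P' (try body, no exception) → 'V' (else) → 'B' (finally) → 'K' (after the try/except). Output: XPVBK

Answer: XPVBK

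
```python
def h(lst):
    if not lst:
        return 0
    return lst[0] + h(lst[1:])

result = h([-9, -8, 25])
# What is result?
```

(-9) + (-8) + 25 + 0 = 8

Answer: 8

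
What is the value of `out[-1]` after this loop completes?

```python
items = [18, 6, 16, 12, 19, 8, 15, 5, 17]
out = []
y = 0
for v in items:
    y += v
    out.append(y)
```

Cumulative sum ends at 116
`out` takes the values: [] → [18] → [18, 24] → [18, 24, 40] → [18, 24, 40, 52] → [18, 24, 40, 52, 71] → [18, 24, 40, 52, 71, 79] → [18, 24, 40, 52, 71, 79, 94] → [18, 24, 40, 52, 71, 79, 94, 99] → [18, 24, 40, 52, 71, 79, 94, 99, 116]
So `out[-1]` = 116

Answer: 116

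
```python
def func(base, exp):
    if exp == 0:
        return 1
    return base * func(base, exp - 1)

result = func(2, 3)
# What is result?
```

func(2, 3) = 2 * 2 * 2 = 8

Answer: 8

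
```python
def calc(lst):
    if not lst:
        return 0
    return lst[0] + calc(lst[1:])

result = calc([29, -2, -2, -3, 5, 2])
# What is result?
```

29 + (-2) + (-2) + (-3) + 5 + 2 + 0 = 29

Answer: 29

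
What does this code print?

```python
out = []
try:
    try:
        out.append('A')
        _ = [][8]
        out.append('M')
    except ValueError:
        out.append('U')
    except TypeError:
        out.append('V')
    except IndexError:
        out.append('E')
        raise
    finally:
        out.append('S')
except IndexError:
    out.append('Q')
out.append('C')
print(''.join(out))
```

Execution trace: 'A' (inner try body) → 'E' (inner except IndexError) → 'S' (inner finally) → 'Q' (outer except IndexError) → 'C' (after the try/except). Output: AESQC

Answer: AESQC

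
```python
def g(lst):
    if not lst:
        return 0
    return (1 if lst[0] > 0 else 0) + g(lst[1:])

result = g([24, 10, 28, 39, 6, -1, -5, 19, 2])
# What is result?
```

Count of positive elements in [24, 10, 28, 39, 6, -1, -5, 19, 2] = 7

Answer: 7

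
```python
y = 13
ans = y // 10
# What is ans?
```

Trace:
`y = 13` → y = 13
`ans = y // 10` → ans = 1
So ans = 1

Answer: 1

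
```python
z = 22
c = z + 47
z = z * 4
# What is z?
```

Trace:
`z = 22` → z = 22
`c = z + 47` → c = 69
`z = z * 4` → z = 88
So z = 88

Answer: 88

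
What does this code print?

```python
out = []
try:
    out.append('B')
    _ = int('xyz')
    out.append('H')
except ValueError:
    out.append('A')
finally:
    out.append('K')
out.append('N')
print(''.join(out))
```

Execution trace: 'B' (try body) → 'A' (except ValueError) → 'K' (finally) → 'N' (after the try/except). Output: BAKN

Answer: BAKN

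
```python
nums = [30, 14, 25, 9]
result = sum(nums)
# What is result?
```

Trace:
`nums = [30, 14, 25, 9]` → nums = [30, 14, 25, 9]
`result = sum(nums)` → result = 78
So result = 78

Answer: 78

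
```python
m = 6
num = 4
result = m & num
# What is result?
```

Trace:
`m = 6` → m = 6
`num = 4` → num = 4
`result = m & num` → result = 4
So result = 4

Answer: 4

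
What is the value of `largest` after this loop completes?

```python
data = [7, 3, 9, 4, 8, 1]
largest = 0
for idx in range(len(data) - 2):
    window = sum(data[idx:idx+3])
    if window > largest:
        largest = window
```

Max sum of 3-element window in [7, 3, 9, 4, 8, 1]
`largest` takes the values: 0 → 19 → 21

Answer: 21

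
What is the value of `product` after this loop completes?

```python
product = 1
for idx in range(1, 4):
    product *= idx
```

3! = 6
`product` takes the values: 1 → 2 → 6

Answer: 6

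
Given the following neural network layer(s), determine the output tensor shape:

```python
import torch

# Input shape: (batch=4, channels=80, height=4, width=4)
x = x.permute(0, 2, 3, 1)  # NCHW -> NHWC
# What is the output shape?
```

Input: (4, 80, 4, 4) -> Output: (4, 4, 4, 80)

Answer: (4, 4, 4, 80)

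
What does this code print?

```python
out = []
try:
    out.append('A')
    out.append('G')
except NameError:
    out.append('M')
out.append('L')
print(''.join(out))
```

Execution trace: 'A' (try body) → 'G' (try body, no exception) → 'L' (after the try/except). Output: AGL

Answer: AGL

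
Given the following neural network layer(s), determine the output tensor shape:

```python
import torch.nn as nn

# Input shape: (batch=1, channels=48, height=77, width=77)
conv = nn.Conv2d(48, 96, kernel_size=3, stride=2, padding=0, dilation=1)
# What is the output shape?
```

Input: (1, 48, 77, 77) -> Output: (1, 96, 38, 38)

Answer: (1, 96, 38, 38)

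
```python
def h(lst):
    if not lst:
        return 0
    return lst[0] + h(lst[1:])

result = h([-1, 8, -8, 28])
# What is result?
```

(-1) + 8 + (-8) + 28 + 0 = 27

Answer: 27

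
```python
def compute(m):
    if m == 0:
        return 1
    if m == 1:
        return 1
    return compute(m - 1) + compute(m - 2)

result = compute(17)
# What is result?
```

Build up from base cases: compute(0)=1, compute(1)=1, compute(2)=2, compute(3)=3, compute(4)=5, compute(5)=8, compute(6)=13, ..., compute(17)=2584

Answer: 2584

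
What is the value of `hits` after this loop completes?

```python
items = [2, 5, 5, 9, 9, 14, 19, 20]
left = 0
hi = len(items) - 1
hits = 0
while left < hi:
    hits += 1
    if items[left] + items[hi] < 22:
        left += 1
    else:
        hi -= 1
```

Steps to find pair summing to 22
`hits` takes the values: 0 → 1 → 2 → 3 → 4 → 5 → 6 → 7

Answer: 7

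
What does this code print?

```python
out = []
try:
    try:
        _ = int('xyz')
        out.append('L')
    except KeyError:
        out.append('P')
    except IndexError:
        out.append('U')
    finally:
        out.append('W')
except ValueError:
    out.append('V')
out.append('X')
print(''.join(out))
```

Execution trace: 'W' (finally) → 'V' (outer except ValueError) → 'X' (after the try/except). Output: WVX

Answer: WVX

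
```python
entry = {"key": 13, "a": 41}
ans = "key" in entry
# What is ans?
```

Trace:
`entry = {"key": 13, "a": 41}` → entry = {'key': 13, 'a': 41}
`ans = "key" in entry` → ans = True
So ans = True

Answer: True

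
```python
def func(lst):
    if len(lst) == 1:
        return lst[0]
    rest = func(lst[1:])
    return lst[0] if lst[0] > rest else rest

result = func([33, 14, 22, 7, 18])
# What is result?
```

Recursive max over [33, 14, 22, 7, 18] = 33

Answer: 33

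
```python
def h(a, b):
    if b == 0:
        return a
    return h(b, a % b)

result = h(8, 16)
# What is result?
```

h(8, 16) -> h(16, 8) -> h(8, 0) -> 8

Answer: 8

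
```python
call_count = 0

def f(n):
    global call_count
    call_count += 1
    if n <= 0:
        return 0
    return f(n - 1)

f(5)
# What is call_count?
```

Linear recursion stepping by 1: 6 calls from n=5 down to ≤0.

Answer: 6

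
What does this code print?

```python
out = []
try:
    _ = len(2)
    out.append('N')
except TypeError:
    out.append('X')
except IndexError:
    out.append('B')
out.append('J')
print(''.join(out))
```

Execution trace: 'X' (except TypeError) → 'J' (after the try/except). Output: XJ

Answer: XJ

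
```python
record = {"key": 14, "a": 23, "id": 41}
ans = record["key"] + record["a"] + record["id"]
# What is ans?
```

Trace:
`record = {"key": 14, "a": 23, "id": 41}` → record = {'key': 14, 'a': 23, 'id': 41}
`ans = record["key"] + record["a"] + record["id"]` → ans = 78
So ans = 78

Answer: 78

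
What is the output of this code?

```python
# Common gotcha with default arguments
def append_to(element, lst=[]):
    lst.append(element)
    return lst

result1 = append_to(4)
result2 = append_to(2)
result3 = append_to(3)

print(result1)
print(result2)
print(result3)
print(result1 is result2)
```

Key concept: mutable default argument gotcha.
Step by step:
`result1 = append_to(4)` → result1 = [4]
`result2 = append_to(2)` → result1 = [4, 2] (same object as result2); result2 = [4, 2] (same object as result1)
`result3 = append_to(3)` → result1 = [4, 2, 3] (same object as result2, result3); result2 = [4, 2, 3] (same object as result1, result3); result3 = [4, 2, 3] (same object as result1, result2)
`print(result1)` → prints [4, 2, 3]
`print(result2)` → prints [4, 2, 3]
`print(result3)` → prints [4, 2, 3]
`print(result1 is result2)` → prints True

Answer:
[4, 2, 3]
[4, 2, 3]
[4, 2, 3]
True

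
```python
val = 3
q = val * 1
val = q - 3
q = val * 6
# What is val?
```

Trace:
`val = 3` → val = 3
`q = val * 1` → q = 3
`val = q - 3` → val = 0
`q = val * 6` → q = 0
So val = 0

Answer: 0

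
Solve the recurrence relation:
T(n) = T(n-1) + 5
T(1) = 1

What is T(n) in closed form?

Unrolling: T(n) = T(1) + 5·(n-1) = 1 + 5(n-1) = 5n - 4.

Answer: T(n) = 5n - 4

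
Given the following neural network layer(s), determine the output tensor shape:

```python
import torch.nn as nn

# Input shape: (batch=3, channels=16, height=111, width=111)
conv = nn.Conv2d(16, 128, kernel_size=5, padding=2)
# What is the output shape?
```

Input: (3, 16, 111, 111) -> Output: (3, 128, 111, 111)

Answer: (3, 128, 111, 111)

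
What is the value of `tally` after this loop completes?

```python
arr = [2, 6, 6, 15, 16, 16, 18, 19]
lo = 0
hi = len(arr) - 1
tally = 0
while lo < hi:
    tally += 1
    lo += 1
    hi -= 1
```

Iterations until pointers meet (list length 8)
`tally` takes the values: 0 → 1 → 2 → 3 → 4

Answer: 4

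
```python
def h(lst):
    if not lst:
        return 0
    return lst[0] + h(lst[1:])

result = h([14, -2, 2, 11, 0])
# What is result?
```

14 + (-2) + 2 + 11 + 0 + 0 = 25

Answer: 25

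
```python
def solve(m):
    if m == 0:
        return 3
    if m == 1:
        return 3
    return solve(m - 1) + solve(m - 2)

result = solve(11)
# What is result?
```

Build up from base cases: solve(0)=3, solve(1)=3, solve(2)=6, solve(3)=9, solve(4)=15, solve(5)=24, solve(6)=39, ..., solve(11)=432

Answer: 432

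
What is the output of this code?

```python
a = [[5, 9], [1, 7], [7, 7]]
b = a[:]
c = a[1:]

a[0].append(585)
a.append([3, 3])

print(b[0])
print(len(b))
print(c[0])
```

Key concept: slice with nested mutation.
Step by step:
`a = [[5, 9], [1, 7], [7, 7]]` → a = [[5, 9], [1, 7], [7, 7]]
`b = a[:]` → b = [[5, 9], [1, 7], [7, 7]]
`c = a[1:]` → c = [[1, 7], [7, 7]]
`a[0].append(585)` → a = [[5, 9, 585], [1, 7], [7, 7]]; b = [[5, 9, 585], [1, 7], [7, 7]]
`a.append([3, 3])` → a = [[5, 9, 585], [1, 7], [7, 7], [3, 3]]
`print(b[0])` → prints [5, 9, 585]
`print(len(b))` → prints 3
`print(c[0])` → prints [1, 7]

Answer:
[5, 9, 585]
3
[1, 7]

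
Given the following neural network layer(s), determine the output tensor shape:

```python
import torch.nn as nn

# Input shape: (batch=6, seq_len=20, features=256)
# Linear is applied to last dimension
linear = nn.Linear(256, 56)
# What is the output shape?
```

Input: (6, 20, 256) -> Output: (6, 20, 56)

Answer: (6, 20, 56)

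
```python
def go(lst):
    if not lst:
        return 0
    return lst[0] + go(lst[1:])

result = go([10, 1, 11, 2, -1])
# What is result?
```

10 + 1 + 11 + 2 + (-1) + 0 = 23

Answer: 23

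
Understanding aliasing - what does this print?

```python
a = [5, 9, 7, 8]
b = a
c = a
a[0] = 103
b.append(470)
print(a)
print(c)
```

Key concept: multiple aliases.
Step by step:
`a = [5, 9, 7, 8]` → a = [5, 9, 7, 8]
`b = a` → b = [5, 9, 7, 8] (same object as a)
`c = a` → c = [5, 9, 7, 8] (same object as a, b)
`a[0] = 103` → a = [103, 9, 7, 8] (same object as b, c); b = [103, 9, 7, 8] (same object as a, c); c = [103, 9, 7, 8] (same object as a, b)
`b.append(470)` → a = [103, 9, 7, 8, 470] (same object as b, c); b = [103, 9, 7, 8, 470] (same object as a, c); c = [103, 9, 7, 8, 470] (same object as a, b)
`print(a)` → prints [103, 9, 7, 8, 470]
`print(c)` → prints [103, 9, 7, 8, 470]

Answer:
[103, 9, 7, 8, 470]
[103, 9, 7, 8, 470]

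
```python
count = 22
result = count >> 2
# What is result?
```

Trace:
`count = 22` → count = 22
`result = count >> 2` → result = 5
So result = 5

Answer: 5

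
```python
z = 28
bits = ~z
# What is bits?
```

Trace:
`z = 28` → z = 28
`bits = ~z` → bits = -29
So bits = -29

Answer: -29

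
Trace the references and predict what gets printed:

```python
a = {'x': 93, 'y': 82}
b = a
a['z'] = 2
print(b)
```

Key concept: dict aliasing.
Step by step:
`a = {'x': 93, 'y': 82}` → a = {'x': 93, 'y': 82}
`b = a` → b = {'x': 93, 'y': 82} (same object as a)
`a['z'] = 2` → a = {'x': 93, 'y': 82, 'z': 2} (same object as b); b = {'x': 93, 'y': 82, 'z': 2} (same object as a)
`print(b)` → prints {'x': 93, 'y': 82, 'z': 2}

Answer: {'x': 93, 'y': 82, 'z': 2}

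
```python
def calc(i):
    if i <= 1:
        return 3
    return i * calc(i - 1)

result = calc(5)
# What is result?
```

calc(5) = 5 * 4 * 3 * 2 * 3 = 360

Answer: 360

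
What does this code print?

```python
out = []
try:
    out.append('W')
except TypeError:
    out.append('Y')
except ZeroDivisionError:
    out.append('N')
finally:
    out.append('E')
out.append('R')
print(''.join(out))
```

Execution trace: 'W' (try body, no exception) → 'E' (finally) → 'R' (after the try/except). Output: WER

Answer: WER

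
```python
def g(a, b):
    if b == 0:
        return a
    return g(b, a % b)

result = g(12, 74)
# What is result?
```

g(12, 74) -> g(74, 12) -> g(12, 2) -> g(2, 0) -> 2

Answer: 2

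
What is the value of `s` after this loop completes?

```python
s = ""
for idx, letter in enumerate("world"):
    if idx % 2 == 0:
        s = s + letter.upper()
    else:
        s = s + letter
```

Uppercase even positions in 'world'
`s` takes the values: "" → "W" → "Wo" → "WoR" → "WoRl" → "WoRlD"

Answer: "WoRlD"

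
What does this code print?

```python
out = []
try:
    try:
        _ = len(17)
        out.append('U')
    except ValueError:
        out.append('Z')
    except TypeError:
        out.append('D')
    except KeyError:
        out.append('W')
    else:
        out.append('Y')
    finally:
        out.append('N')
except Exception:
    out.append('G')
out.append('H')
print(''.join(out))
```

Execution trace: 'D' (inner except TypeError) → 'N' (inner finally) → 'H' (after the try/except). Output: DNH

Answer: DNH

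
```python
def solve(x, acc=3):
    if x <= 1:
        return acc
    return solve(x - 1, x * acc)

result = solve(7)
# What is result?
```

Accumulator trace (n, acc): (7, 3) -> (6, 21) -> (5, 126) -> (4, 630) -> (3, 2520) -> (2, 7560) -> (1, 15120) -> return 15120

Answer: 15120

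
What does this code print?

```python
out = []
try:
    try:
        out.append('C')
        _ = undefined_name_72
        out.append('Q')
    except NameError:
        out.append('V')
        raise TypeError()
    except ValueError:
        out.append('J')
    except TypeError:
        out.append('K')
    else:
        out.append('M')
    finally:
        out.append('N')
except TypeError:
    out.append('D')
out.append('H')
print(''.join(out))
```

Execution trace: 'C' (inner try body) → 'V' (inner except NameError) → 'N' (inner finally) → 'D' (outer except TypeError) → 'H' (after the try/except). Output: CVNDH

Answer: CVNDH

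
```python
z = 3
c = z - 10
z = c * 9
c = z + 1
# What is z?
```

Trace:
`z = 3` → z = 3
`c = z - 10` → c = -7
`z = c * 9` → z = -63
`c = z + 1` → c = -62
So z = -63

Answer: -63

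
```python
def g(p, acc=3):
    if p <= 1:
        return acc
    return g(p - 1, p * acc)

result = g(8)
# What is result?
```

Accumulator trace (n, acc): (8, 3) -> (7, 24) -> (6, 168) -> (5, 1008) -> (4, 5040) -> (3, 20160) -> (2, 60480) -> (1, 120960) -> return 120960

Answer: 120960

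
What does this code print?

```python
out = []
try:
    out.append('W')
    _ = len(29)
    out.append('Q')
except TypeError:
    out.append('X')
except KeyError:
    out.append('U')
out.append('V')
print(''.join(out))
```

Execution trace: 'W' (try body) → 'X' (except TypeError) → 'V' (after the try/except). Output: WXV

Answer: WXV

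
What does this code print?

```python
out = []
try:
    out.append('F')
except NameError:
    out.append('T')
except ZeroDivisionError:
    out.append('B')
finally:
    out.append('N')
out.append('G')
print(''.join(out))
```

Execution trace: 'F' (try body, no exception) → 'N' (finally) → 'G' (after the try/except). Output: FNG

Answer: FNG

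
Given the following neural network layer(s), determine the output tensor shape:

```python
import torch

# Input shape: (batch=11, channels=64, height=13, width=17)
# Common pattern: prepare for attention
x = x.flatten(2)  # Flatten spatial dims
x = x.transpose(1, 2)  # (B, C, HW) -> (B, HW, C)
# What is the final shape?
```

Input: (11, 64, 13, 17) -> after flatten(2): (11, 64, 221) -> Output: (11, 221, 64)

Answer: (11, 221, 64)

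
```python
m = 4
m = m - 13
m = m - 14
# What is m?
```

Trace:
`m = 4` → m = 4
`m = m - 13` → m = -9
`m = m - 14` → m = -23
So m = -23

Answer: -23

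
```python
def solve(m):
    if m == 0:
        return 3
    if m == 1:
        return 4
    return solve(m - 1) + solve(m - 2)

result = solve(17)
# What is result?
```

Build up from base cases: solve(0)=3, solve(1)=4, solve(2)=7, solve(3)=11, solve(4)=18, solve(5)=29, solve(6)=47, ..., solve(17)=9349

Answer: 9349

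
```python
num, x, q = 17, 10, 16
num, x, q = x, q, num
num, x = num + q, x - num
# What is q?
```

Trace:
`num, x, q = 17, 10, 16` → num = 17; x = 10; q = 16
`num, x, q = x, q, num` → num = 10; x = 16; q = 17
`num, x = num + q, x - num` → num = 27; x = 6
So q = 17

Answer: 17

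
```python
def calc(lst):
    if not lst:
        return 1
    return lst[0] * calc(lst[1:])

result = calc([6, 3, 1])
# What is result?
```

Product over [6, 3, 1] = 6 * 3 * 1 = 18

Answer: 18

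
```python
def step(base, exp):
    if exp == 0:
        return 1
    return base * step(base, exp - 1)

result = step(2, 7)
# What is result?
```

step(2, 7) = 2 * 2 * 2 * 2 * 2 * 2 * 2 = 128

Answer: 128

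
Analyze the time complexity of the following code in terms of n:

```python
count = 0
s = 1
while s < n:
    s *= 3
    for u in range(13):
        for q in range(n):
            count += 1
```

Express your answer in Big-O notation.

Each loop level contributes: log n × 1 × n. Multiplying the contributions gives O(n log n).

Answer: O(n log n)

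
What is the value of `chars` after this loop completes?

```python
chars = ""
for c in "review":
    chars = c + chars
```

Reverse 'review'
`chars` takes the values: "" → "r" → "er" → "ver" → "iver" → "eiver" → "weiver"

Answer: "weiver"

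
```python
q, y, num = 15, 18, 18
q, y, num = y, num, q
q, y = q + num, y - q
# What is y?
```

Trace:
`q, y, num = 15, 18, 18` → q = 15; y = 18; num = 18
`q, y, num = y, num, q` → q = 18; y = 18; num = 15
`q, y = q + num, y - q` → q = 33; y = 0
So y = 0

Answer: 0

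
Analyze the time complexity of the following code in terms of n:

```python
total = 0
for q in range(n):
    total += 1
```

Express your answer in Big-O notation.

Each loop level contributes: n. Multiplying the contributions gives O(n).

Answer: O(n)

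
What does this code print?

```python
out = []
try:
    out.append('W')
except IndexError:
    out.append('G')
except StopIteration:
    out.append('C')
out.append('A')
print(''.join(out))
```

Execution trace: 'W' (try body, no exception) → 'A' (after the try/except). Output: WA

Answer: WA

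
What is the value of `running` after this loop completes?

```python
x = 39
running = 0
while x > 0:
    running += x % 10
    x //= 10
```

Sum digits of 39
`running` takes the values: 0 → 9 → 12

Answer: 12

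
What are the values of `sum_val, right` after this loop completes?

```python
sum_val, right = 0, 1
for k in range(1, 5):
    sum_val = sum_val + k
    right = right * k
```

Sum and factorial of 1 to 4
`sum_val, right` takes the values: (0, 1) → (1, 1) → (3, 1) → (3, 2) → (6, 2) → (6, 6) → (10, 6) → (10, 24)

Answer: 10, 24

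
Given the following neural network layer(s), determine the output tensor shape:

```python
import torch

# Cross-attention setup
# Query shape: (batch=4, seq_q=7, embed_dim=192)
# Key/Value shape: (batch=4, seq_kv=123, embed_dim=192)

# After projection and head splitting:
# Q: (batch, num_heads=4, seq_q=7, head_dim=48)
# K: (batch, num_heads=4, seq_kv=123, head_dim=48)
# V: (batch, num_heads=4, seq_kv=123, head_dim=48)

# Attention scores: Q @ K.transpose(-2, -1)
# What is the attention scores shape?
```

Input: (4, 7, 192) -> Output: (4, 4, 7, 123)

Answer: (4, 4, 7, 123)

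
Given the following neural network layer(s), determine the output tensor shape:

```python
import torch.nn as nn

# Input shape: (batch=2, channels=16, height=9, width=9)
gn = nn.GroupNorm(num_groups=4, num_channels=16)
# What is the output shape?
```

Input: (2, 16, 9, 9) -> Output: (2, 16, 9, 9)

Answer: (2, 16, 9, 9)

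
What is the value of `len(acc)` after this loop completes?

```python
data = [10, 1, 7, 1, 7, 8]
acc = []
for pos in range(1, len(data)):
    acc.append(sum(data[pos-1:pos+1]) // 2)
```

Number of 2-element averages
`acc` takes the values: [] → [5] → [5, 4] → [5, 4, 4] → [5, 4, 4, 4] → [5, 4, 4, 4, 7]
So `len(acc)` = 5

Answer: 5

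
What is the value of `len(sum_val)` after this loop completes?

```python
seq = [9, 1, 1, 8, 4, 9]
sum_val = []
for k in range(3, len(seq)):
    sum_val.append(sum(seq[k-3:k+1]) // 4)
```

Number of 4-element averages
`sum_val` takes the values: [] → [4] → [4, 3] → [4, 3, 5]
So `len(sum_val)` = 3

Answer: 3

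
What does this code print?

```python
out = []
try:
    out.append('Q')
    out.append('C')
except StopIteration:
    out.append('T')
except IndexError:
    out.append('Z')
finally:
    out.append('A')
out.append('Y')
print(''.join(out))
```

Execution trace: 'Q' (try body) → 'C' (try body, no exception) → 'A' (finally) → 'Y' (after the try/except). Output: QCAY

Answer: QCAY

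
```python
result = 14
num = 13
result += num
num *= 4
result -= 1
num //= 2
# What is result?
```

Trace:
`result = 14` → result = 14
`num = 13` → num = 13
`result += num` → result = 27
`num *= 4` → num = 52
`result -= 1` → result = 26
`num //= 2` → num = 26
So result = 26

Answer: 26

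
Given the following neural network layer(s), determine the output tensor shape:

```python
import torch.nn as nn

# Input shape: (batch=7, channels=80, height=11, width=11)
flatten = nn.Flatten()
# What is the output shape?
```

Input: (7, 80, 11, 11) -> Output: (7, 9680)

Answer: (7, 9680)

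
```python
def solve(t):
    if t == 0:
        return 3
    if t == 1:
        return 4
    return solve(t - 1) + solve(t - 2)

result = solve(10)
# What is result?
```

Build up from base cases: solve(0)=3, solve(1)=4, solve(2)=7, solve(3)=11, solve(4)=18, solve(5)=29, solve(6)=47, ..., solve(10)=322

Answer: 322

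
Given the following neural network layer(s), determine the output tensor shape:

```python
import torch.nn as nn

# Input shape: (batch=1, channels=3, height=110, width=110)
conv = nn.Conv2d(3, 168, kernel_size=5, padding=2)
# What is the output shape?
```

Input: (1, 3, 110, 110) -> Output: (1, 168, 110, 110)

Answer: (1, 168, 110, 110)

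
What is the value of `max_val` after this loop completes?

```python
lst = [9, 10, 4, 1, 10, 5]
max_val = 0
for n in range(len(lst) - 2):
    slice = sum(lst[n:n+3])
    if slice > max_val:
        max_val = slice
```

Max sum of 3-element window in [9, 10, 4, 1, 10, 5]
`max_val` takes the values: 0 → 23

Answer: 23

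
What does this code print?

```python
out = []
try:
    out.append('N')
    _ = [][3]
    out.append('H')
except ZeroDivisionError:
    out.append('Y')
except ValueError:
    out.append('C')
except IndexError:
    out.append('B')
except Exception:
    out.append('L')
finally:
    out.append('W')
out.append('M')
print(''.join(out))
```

Execution trace: 'N' (try body) → 'B' (except IndexError) → 'W' (finally) → 'M' (after the try/except). Output: NBWM

Answer: NBWM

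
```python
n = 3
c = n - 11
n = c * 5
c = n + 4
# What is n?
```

Trace:
`n = 3` → n = 3
`c = n - 11` → c = -8
`n = c * 5` → n = -40
`c = n + 4` → c = -36
So n = -40

Answer: -40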